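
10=10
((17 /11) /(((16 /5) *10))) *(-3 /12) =-17 /1408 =-0.01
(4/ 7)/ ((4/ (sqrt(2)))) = sqrt(2)/ 7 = 0.20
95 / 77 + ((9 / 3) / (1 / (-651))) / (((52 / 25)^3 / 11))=-25833376615 / 10826816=-2386.05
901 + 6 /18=2704 /3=901.33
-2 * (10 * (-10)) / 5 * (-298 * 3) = -35760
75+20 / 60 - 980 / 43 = 52.54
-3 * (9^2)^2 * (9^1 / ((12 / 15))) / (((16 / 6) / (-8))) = 2657205 / 4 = 664301.25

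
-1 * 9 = -9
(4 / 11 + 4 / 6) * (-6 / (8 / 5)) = -85 / 22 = -3.86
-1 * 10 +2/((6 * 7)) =-209/21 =-9.95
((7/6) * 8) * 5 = 140/3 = 46.67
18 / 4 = 9 / 2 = 4.50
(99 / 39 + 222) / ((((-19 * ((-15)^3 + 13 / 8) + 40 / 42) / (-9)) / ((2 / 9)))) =-980784 / 139983649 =-0.01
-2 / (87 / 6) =-4 / 29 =-0.14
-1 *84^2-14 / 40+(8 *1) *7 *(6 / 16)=-140707 / 20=-7035.35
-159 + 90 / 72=-631 / 4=-157.75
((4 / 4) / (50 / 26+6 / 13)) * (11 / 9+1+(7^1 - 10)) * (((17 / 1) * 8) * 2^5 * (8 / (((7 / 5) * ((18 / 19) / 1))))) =-21498880 / 2511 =-8561.88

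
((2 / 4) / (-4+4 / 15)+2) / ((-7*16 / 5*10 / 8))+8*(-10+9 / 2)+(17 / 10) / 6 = -2059567 / 47040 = -43.78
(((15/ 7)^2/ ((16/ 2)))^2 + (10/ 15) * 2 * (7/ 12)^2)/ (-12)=-3249259/ 49787136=-0.07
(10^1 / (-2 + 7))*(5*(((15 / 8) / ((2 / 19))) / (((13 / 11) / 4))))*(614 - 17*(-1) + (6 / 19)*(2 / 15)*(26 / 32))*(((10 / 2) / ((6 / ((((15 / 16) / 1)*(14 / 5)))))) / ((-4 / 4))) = -1384804575 / 1664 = -832214.29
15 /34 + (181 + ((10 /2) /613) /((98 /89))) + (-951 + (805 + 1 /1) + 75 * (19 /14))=141172883 /1021258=138.23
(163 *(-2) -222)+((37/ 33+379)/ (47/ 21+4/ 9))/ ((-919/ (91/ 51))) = -1224895428/ 2234089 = -548.28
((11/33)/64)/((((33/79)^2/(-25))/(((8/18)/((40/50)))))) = -780125/1881792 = -0.41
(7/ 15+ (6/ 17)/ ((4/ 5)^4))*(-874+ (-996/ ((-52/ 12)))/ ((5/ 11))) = -519026647/ 1060800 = -489.28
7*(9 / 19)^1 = 63 / 19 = 3.32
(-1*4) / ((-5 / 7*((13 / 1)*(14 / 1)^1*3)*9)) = 2 / 1755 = 0.00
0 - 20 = -20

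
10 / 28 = 5 / 14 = 0.36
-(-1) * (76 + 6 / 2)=79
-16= -16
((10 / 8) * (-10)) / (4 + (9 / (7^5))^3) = -118689037748575 / 37980492081002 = -3.12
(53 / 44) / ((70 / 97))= 5141 / 3080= 1.67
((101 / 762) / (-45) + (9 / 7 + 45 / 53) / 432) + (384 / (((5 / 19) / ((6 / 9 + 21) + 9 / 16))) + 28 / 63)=206326674973 / 6360795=32437.25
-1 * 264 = -264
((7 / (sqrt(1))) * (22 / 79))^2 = 23716 / 6241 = 3.80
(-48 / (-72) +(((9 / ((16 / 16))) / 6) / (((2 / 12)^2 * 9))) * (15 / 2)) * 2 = 274 / 3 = 91.33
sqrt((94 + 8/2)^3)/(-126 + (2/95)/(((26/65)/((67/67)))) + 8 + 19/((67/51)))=-436639 * sqrt(2)/65868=-9.37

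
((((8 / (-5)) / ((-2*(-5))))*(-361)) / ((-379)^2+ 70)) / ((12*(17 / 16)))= 5776 / 183231525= 0.00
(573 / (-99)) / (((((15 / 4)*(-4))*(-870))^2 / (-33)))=191 / 170302500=0.00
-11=-11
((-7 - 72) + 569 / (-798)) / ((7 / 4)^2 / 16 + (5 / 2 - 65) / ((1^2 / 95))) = 0.01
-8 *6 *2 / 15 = -32 / 5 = -6.40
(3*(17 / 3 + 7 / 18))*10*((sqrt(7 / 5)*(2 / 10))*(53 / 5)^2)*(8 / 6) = 1224724*sqrt(35) / 1125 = 6440.50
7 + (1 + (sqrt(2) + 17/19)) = 10.31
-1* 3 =-3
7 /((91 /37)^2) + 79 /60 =175597 /70980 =2.47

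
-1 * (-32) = 32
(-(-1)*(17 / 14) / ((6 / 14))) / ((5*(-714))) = -1 / 1260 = -0.00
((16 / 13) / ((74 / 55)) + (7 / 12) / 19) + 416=45725575 / 109668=416.95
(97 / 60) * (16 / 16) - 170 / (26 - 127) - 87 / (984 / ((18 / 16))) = 12722617 / 3975360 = 3.20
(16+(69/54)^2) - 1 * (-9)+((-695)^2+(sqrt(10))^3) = 10 * sqrt(10)+156508729/324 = 483083.26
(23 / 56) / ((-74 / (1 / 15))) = -23 / 62160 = -0.00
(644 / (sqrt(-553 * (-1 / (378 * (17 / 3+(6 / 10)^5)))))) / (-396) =-322 * sqrt(10636165) / 325875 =-3.22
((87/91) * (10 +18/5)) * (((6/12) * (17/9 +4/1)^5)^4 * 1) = 15078714254388165023978381551713265693/7375650378494536805940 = 2044391135777496.09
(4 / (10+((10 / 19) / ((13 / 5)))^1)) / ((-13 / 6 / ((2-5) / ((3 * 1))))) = 19 / 105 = 0.18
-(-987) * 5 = 4935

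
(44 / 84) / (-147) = -11 / 3087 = -0.00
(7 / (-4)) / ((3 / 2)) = -7 / 6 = -1.17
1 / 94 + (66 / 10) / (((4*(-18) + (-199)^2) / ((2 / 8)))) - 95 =-3529542859 / 37157260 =-94.99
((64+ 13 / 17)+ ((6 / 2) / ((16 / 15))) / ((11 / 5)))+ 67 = 398065 / 2992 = 133.04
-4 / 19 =-0.21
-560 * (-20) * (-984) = -11020800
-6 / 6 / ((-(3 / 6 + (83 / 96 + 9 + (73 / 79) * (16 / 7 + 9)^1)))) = 672 / 13973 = 0.05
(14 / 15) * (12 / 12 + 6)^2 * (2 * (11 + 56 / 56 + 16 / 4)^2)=351232 / 15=23415.47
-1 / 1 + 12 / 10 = 1 / 5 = 0.20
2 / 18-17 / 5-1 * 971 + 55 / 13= -567484 / 585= -970.06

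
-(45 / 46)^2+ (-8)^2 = 133399 / 2116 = 63.04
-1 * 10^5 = -100000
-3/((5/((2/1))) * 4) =-3/10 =-0.30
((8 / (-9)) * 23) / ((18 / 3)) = -92 / 27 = -3.41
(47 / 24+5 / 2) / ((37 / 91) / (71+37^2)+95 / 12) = 584220 / 1037437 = 0.56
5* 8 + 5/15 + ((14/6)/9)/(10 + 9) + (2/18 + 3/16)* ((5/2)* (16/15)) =14071/342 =41.14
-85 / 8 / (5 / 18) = -153 / 4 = -38.25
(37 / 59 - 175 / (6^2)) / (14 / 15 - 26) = 44965 / 266208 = 0.17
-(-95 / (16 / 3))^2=-81225 / 256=-317.29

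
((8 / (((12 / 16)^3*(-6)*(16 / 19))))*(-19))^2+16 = 5100.92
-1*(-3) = 3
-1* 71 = -71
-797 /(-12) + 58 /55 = 44531 /660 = 67.47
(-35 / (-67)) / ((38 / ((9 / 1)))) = 315 / 2546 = 0.12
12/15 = 4/5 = 0.80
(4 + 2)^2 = 36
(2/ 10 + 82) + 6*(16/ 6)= 491/ 5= 98.20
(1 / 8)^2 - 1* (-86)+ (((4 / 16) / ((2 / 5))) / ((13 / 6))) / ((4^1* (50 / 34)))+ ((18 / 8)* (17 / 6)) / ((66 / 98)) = 4371479 / 45760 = 95.53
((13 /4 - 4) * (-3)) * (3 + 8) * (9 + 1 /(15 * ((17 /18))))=76329 /340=224.50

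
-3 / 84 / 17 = -1 / 476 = -0.00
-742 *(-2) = 1484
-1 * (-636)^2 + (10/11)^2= -48943916/121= -404495.17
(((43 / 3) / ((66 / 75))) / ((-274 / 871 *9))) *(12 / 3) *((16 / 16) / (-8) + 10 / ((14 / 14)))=-73969675 / 325512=-227.24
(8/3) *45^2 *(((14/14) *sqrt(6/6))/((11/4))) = 21600/11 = 1963.64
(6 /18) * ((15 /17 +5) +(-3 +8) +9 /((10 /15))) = 829 /102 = 8.13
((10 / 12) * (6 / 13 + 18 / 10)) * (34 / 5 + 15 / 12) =7889 / 520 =15.17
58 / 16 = 29 / 8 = 3.62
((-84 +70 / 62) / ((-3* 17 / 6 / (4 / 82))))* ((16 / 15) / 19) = 164416 / 6157995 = 0.03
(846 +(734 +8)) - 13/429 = 52403/33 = 1587.97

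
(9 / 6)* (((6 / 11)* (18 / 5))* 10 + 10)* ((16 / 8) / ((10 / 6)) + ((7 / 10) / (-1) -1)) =-489 / 22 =-22.23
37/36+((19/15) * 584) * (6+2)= 1065401/180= 5918.89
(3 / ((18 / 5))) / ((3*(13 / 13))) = 5 / 18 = 0.28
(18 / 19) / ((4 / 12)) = 54 / 19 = 2.84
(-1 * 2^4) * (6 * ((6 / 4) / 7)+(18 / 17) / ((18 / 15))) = -4128 / 119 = -34.69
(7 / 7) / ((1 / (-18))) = -18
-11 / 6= -1.83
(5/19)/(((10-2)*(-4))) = -5/608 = -0.01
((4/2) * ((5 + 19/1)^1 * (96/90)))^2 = 2621.44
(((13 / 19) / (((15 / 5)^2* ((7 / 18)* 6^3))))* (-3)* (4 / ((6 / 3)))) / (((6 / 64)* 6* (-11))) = 104 / 118503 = 0.00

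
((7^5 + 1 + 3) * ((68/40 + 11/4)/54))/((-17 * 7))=-1496179/128520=-11.64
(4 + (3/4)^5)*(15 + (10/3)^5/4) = 124290655/248832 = 499.50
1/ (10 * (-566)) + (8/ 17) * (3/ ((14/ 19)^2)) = 12258727/ 4714780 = 2.60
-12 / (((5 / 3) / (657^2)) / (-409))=6355599876 / 5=1271119975.20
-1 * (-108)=108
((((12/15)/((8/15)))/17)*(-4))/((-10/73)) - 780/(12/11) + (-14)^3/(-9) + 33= -286519/765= -374.53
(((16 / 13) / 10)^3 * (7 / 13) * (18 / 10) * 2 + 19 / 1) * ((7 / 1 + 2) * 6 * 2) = 36636449796 / 17850625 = 2052.39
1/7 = 0.14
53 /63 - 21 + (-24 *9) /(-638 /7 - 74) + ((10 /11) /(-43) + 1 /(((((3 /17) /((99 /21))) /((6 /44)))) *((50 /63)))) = -12299456651 /861191100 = -14.28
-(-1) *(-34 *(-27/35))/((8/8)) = 918/35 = 26.23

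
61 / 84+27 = 27.73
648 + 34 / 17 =650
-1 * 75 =-75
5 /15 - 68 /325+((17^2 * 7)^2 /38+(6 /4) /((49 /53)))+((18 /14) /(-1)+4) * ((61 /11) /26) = 2150772742297 /19969950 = 107700.46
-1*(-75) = 75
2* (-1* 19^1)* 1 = -38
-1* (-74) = 74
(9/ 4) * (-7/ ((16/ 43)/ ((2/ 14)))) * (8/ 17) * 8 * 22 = -500.82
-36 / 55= -0.65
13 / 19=0.68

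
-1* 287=-287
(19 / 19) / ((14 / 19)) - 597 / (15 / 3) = -8263 / 70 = -118.04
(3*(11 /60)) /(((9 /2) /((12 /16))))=11 /120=0.09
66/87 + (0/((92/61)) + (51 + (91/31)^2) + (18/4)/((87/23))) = 3431529/55738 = 61.57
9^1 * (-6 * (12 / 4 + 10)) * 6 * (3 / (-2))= 6318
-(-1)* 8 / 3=8 / 3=2.67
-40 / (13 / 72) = -2880 / 13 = -221.54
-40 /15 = -2.67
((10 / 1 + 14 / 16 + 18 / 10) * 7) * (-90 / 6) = -10647 / 8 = -1330.88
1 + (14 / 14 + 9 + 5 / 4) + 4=65 / 4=16.25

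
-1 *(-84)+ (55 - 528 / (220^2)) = 38222 / 275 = 138.99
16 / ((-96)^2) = 0.00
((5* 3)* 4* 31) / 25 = 74.40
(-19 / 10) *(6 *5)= -57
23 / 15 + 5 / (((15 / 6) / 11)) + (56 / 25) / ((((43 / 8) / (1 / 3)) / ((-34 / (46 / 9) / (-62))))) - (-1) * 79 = 235801982 / 2299425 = 102.55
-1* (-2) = 2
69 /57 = 23 /19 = 1.21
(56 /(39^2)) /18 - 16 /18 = -12140 /13689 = -0.89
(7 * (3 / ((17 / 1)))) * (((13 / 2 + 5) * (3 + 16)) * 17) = 9177 / 2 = 4588.50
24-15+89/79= 800/79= 10.13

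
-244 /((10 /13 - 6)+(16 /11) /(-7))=61061 /1361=44.86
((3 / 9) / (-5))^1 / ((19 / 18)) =-6 / 95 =-0.06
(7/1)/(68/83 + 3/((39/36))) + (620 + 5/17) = 40958641/65824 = 622.24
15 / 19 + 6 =6.79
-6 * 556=-3336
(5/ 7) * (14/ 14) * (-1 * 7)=-5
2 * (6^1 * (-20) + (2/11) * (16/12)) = -7904/33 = -239.52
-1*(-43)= 43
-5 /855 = -1 /171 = -0.01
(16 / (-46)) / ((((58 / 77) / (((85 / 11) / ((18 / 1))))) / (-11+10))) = 1190 / 6003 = 0.20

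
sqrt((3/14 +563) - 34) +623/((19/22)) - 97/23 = sqrt(103726)/14 +313395/437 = 740.16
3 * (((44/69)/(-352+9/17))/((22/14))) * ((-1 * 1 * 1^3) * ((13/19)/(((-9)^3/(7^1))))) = -43316/1903473675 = -0.00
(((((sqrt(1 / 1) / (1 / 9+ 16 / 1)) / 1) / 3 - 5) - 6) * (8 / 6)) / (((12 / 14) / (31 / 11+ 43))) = -1248128 / 1595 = -782.53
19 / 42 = 0.45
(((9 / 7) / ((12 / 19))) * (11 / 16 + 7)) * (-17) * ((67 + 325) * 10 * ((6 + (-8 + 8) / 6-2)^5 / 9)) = -118657280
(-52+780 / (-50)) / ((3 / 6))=-676 / 5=-135.20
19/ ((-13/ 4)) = -76/ 13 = -5.85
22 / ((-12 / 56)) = -308 / 3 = -102.67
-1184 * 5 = -5920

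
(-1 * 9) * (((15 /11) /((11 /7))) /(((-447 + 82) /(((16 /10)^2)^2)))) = 774144 /5520625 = 0.14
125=125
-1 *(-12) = 12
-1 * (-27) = 27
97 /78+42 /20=652 /195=3.34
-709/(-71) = 709/71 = 9.99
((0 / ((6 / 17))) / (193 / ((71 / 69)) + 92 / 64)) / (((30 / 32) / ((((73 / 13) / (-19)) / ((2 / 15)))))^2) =0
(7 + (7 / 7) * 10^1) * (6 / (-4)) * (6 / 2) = -153 / 2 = -76.50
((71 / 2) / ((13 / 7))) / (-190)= -497 / 4940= -0.10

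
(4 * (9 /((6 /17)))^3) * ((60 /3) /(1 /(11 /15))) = 972774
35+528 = 563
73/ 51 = 1.43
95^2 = 9025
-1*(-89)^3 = 704969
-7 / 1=-7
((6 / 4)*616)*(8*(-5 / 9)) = -12320 / 3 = -4106.67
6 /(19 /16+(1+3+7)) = 32 /65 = 0.49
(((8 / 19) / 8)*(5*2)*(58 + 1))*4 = 124.21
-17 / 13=-1.31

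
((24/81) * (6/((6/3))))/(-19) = -8/171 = -0.05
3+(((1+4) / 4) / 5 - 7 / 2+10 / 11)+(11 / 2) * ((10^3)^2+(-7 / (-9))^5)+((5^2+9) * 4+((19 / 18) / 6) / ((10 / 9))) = 142902175403057 / 25981560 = 5500138.38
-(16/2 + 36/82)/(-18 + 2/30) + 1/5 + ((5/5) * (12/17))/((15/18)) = 1422731/937465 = 1.52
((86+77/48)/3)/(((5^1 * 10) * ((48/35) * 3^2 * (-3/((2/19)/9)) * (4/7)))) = -0.00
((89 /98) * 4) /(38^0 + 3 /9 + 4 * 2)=267 /686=0.39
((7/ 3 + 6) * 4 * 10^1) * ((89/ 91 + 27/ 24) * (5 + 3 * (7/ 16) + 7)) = 13587625/ 1456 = 9332.16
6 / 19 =0.32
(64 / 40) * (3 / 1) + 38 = 214 / 5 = 42.80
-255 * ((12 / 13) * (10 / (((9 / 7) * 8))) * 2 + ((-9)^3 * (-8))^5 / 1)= -22365113643622774708030 / 13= -1720393357201751900617.69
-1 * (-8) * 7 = 56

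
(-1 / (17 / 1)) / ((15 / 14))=-14 / 255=-0.05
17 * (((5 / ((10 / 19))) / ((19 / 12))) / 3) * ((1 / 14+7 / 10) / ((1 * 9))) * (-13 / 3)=-442 / 35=-12.63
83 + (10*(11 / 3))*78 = 2943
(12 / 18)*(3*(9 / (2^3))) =9 / 4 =2.25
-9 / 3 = -3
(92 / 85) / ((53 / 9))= 828 / 4505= 0.18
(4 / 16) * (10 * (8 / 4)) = 5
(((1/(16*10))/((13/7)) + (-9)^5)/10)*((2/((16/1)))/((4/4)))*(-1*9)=1105397217/166400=6643.01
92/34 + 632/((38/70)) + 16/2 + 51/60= 7595451/6460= 1175.77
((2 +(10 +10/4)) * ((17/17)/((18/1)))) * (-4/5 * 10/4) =-29/18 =-1.61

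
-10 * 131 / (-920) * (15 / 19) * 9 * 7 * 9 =1114155 / 1748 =637.39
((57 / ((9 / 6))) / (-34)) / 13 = -19 / 221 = -0.09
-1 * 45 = -45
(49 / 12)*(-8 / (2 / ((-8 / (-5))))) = -392 / 15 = -26.13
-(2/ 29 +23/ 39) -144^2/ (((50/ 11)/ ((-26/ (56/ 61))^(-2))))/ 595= -77691789337/ 116258458875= -0.67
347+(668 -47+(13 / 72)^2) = 5018281 / 5184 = 968.03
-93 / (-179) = 93 / 179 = 0.52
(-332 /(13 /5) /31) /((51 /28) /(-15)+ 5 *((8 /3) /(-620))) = 697200 /24193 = 28.82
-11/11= -1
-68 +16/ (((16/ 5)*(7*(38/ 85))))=-66.40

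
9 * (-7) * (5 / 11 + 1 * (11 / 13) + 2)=-29736 / 143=-207.94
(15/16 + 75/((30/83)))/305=667/976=0.68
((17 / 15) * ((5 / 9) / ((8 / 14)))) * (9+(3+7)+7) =1547 / 54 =28.65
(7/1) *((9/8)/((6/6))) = 63/8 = 7.88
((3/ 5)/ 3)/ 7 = 1/ 35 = 0.03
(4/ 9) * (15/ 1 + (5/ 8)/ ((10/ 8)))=62/ 9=6.89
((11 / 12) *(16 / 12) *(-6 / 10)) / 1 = -11 / 15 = -0.73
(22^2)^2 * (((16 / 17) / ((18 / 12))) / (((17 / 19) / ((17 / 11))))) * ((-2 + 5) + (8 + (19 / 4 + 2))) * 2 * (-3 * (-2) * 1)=919305728 / 17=54076807.53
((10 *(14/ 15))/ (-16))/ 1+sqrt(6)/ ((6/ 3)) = -7/ 12+sqrt(6)/ 2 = 0.64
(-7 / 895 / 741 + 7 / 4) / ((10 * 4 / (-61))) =-283182557 / 106111200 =-2.67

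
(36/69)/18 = 2/69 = 0.03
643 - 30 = 613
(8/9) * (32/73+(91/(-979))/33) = 0.39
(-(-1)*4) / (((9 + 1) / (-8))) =-16 / 5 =-3.20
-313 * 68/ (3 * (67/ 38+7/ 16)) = -6470336/ 2007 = -3223.88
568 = 568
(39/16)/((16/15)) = 585/256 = 2.29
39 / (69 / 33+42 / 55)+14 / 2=3244 / 157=20.66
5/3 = 1.67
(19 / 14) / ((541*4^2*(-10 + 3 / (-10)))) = -95 / 6240976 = -0.00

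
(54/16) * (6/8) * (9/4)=5.70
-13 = -13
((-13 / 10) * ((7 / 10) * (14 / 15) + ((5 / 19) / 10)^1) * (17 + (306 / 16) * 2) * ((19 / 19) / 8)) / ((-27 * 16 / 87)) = 161385029 / 131328000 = 1.23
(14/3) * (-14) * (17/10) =-1666/15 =-111.07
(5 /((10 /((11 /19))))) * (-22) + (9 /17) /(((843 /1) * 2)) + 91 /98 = -3455960 /635341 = -5.44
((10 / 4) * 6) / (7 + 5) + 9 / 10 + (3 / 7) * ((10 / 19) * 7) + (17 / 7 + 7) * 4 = 41.44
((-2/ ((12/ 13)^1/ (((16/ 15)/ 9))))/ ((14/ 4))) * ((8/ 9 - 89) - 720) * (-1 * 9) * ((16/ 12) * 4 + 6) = -7347808/ 1215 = -6047.58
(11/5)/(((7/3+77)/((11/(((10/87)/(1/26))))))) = 31581/309400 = 0.10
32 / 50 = 16 / 25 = 0.64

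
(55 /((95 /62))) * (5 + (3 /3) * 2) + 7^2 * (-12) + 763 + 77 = 503.26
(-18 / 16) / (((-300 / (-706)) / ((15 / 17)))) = -3177 / 1360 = -2.34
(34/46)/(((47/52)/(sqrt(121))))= 9724/1081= 9.00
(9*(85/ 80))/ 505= 153/ 8080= 0.02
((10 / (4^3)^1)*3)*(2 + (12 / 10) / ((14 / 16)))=177 / 112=1.58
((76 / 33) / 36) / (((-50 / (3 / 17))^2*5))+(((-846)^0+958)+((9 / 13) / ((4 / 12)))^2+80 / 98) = 951787831657339 / 987198712500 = 964.13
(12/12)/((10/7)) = 7/10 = 0.70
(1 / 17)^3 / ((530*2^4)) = 1 / 41662240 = 0.00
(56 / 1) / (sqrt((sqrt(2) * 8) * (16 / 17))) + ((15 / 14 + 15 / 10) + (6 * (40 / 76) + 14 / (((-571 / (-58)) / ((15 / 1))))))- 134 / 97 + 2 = 7 * sqrt(17) * 2^(1 / 4) / 2 + 203895654 / 7366471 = 44.84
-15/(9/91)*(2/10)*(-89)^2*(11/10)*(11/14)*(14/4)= -87218131/120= -726817.76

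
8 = 8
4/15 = 0.27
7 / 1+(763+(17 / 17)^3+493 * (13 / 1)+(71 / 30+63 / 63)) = 215501 / 30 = 7183.37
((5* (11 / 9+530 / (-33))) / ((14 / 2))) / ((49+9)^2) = -7345 / 2331252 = -0.00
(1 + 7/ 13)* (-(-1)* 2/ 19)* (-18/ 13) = -0.22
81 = 81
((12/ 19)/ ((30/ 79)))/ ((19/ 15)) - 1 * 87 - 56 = -51149/ 361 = -141.69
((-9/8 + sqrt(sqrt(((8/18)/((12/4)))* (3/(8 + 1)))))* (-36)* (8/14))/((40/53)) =4293/140- 318* sqrt(2)/35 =17.82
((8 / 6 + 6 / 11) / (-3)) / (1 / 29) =-1798 / 99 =-18.16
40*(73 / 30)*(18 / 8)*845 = 185055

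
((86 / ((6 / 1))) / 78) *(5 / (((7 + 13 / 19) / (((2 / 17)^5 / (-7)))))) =-32680 / 84888990459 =-0.00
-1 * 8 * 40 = -320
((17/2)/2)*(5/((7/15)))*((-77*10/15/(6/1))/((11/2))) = -425/6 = -70.83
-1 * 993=-993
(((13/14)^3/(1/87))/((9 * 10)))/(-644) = -63713/53014080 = -0.00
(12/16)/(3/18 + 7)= 9/86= 0.10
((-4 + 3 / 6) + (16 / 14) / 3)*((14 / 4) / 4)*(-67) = 8777 / 48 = 182.85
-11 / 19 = -0.58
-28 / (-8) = 7 / 2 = 3.50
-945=-945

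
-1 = -1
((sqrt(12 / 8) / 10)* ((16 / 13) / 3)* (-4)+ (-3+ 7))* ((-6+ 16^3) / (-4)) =-4090+ 3272* sqrt(6) / 39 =-3884.49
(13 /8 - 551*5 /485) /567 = -1049 /146664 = -0.01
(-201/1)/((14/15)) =-3015/14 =-215.36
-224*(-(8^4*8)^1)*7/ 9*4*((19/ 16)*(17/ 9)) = 4148953088/ 81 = 51221643.06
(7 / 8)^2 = 49 / 64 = 0.77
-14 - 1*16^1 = -30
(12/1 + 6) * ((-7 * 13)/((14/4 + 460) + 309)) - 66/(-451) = -41682/21115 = -1.97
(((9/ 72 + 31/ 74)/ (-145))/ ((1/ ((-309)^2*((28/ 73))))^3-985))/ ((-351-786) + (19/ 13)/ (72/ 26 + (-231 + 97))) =-656054451210466119302064/ 195873044124178826561872361473895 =-0.00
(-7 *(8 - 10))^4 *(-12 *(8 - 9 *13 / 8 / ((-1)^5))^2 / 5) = -235977483 / 5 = -47195496.60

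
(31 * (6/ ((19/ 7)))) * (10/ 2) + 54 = 7536/ 19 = 396.63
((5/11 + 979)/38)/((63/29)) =156223/13167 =11.86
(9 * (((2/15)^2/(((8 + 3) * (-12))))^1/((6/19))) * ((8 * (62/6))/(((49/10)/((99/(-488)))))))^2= 346921/2010177225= 0.00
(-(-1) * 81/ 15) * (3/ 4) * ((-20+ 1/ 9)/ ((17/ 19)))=-30609/ 340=-90.03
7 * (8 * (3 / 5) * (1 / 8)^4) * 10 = 21 / 256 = 0.08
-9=-9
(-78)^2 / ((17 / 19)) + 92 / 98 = 5664986 / 833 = 6800.70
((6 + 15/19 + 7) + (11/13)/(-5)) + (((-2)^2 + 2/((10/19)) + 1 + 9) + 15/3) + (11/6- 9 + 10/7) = 1591483/51870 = 30.68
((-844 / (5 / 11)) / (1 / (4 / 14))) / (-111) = 18568 / 3885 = 4.78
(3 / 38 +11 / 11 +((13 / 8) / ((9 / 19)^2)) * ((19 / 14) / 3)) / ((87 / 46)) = 51798323 / 22494024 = 2.30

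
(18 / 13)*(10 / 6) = 30 / 13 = 2.31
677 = 677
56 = 56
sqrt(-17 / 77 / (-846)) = sqrt(123046) / 21714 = 0.02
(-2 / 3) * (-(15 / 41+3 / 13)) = 212 / 533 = 0.40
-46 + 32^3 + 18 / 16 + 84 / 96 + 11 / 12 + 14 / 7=392723 / 12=32726.92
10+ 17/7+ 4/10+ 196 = 7309/35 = 208.83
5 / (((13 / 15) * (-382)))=-75 / 4966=-0.02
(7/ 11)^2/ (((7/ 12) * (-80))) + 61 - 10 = 123399/ 2420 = 50.99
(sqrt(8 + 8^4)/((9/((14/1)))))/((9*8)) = 1.38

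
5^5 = 3125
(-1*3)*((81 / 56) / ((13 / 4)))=-243 / 182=-1.34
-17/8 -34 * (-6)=1615/8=201.88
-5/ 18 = -0.28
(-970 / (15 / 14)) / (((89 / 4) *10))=-5432 / 1335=-4.07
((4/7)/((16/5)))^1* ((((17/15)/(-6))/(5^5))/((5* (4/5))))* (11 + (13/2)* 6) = -17/126000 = -0.00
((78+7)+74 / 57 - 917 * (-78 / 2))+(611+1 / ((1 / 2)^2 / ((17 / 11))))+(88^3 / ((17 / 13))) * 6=3163220.36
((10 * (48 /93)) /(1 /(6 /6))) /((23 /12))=1920 /713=2.69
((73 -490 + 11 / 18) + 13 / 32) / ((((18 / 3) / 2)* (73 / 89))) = -10662467 / 63072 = -169.05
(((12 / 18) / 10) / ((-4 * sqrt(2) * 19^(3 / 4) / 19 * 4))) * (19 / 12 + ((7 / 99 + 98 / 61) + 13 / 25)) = -2283103 * 19^(1 / 4) * sqrt(2) / 289872000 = -0.02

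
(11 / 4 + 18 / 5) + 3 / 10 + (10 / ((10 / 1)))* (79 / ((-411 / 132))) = -51299 / 2740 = -18.72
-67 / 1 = -67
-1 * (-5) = 5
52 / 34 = 26 / 17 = 1.53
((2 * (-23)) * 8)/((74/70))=-12880/37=-348.11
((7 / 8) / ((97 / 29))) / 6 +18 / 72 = 1367 / 4656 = 0.29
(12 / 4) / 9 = 1 / 3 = 0.33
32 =32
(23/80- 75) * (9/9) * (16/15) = -5977/75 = -79.69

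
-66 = -66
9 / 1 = 9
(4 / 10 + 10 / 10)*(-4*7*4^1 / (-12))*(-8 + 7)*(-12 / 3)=784 / 15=52.27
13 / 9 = 1.44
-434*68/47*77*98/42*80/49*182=-4726641920/141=-33522283.12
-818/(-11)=818/11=74.36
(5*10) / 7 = 50 / 7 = 7.14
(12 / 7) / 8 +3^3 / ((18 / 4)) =6.21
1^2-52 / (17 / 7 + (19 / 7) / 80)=-3963 / 197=-20.12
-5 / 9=-0.56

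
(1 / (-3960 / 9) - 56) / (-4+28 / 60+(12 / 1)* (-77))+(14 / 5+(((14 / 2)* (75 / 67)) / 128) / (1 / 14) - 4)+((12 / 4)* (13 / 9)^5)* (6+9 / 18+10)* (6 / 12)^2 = 1669082029871141 / 21528228237120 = 77.53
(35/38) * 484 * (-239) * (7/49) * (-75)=21689250/19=1141539.47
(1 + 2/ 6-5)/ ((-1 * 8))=11/ 24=0.46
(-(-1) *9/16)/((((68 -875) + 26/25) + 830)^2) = 5625/5779216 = 0.00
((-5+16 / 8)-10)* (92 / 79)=-1196 / 79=-15.14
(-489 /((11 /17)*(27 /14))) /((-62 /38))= 737086 /3069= 240.17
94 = 94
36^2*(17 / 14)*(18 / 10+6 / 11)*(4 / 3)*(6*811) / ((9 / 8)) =21286841.52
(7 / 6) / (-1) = -7 / 6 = -1.17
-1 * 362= -362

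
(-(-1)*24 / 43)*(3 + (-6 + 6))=72 / 43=1.67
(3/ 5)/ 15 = 1/ 25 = 0.04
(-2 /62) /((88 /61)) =-61 /2728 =-0.02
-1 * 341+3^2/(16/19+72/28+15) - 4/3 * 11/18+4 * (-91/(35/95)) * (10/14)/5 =-223316038/462861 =-482.47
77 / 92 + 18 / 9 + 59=5689 / 92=61.84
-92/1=-92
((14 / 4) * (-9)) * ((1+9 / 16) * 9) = -14175 / 32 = -442.97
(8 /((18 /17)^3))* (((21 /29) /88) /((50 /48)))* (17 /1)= 584647 /645975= 0.91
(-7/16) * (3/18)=-7/96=-0.07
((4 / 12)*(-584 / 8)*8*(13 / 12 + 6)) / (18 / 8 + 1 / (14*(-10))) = -614.79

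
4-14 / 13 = 38 / 13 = 2.92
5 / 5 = 1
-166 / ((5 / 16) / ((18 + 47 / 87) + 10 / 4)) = -4861808 / 435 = -11176.57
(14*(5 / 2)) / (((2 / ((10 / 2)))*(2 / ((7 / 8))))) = 1225 / 32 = 38.28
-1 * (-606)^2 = -367236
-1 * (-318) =318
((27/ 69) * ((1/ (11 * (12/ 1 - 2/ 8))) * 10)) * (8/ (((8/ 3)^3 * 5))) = 243/ 95128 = 0.00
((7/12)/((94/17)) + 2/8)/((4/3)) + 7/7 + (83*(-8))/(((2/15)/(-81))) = 606685425/1504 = 403381.27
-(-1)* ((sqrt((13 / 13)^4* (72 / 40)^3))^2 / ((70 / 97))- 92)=-734287 / 8750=-83.92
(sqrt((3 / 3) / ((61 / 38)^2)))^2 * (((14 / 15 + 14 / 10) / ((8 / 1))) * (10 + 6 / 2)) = 32851 / 22326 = 1.47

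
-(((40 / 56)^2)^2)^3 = -0.02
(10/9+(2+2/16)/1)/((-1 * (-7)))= 233/504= 0.46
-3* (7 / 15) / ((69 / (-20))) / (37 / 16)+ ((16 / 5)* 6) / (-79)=-68128 / 1008435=-0.07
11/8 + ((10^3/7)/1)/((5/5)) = 8077/56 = 144.23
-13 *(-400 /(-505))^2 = -8.16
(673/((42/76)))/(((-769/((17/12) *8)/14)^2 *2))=413889616/15966747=25.92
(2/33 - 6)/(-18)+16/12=494/297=1.66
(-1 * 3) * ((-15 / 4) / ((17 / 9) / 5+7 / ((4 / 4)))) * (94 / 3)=31725 / 664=47.78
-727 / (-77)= 727 / 77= 9.44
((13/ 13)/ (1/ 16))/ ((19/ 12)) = 192/ 19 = 10.11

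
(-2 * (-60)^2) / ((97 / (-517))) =3722400 / 97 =38375.26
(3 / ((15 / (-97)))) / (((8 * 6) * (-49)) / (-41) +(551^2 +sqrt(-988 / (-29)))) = -1435895042669 / 22475337218202965 +326114 * sqrt(7163) / 22475337218202965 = -0.00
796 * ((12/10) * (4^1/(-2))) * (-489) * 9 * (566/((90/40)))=10574980992/5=2114996198.40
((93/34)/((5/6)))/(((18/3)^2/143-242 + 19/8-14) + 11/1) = -106392/7856125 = -0.01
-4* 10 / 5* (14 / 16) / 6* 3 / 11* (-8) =28 / 11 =2.55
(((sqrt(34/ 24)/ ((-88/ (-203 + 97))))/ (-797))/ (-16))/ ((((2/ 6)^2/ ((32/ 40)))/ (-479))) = -76161 * sqrt(51)/ 1402720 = -0.39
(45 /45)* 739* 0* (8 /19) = 0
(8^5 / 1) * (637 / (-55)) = -20873216 / 55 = -379513.02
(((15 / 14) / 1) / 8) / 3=5 / 112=0.04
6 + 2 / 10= 31 / 5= 6.20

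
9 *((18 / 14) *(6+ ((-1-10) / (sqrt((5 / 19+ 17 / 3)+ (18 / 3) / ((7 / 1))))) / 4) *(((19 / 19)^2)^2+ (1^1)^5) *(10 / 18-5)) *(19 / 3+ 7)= -57600 / 7+ 13200 *sqrt(270123) / 4739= -6780.91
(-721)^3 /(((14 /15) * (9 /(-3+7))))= -535436230 /3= -178478743.33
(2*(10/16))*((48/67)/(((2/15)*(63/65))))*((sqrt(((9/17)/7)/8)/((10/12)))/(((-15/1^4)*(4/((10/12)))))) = -325*sqrt(238)/446488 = -0.01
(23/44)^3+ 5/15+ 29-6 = 5999381/255552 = 23.48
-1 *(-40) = 40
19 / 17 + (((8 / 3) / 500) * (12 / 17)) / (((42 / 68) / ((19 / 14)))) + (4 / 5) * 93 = 23592409 / 312375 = 75.53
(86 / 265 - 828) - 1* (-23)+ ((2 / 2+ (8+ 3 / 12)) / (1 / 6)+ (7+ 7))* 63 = 1894127 / 530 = 3573.82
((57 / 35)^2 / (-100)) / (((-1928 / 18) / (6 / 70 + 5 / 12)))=2056617 / 16532600000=0.00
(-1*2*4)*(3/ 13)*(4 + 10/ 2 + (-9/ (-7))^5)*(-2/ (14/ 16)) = 80759808/ 1529437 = 52.80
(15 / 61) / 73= 15 / 4453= 0.00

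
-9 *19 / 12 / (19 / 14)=-21 / 2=-10.50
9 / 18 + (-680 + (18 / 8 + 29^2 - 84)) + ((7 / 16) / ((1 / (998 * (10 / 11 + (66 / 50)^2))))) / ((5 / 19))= 1231735293 / 275000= 4479.04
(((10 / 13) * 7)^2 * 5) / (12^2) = 6125 / 6084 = 1.01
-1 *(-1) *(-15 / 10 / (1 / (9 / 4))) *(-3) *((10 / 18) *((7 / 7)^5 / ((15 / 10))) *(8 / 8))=15 / 4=3.75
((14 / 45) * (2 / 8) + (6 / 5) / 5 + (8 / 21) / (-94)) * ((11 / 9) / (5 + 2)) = 510917 / 9327150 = 0.05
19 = 19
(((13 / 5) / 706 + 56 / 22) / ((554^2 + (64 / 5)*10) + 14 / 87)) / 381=0.00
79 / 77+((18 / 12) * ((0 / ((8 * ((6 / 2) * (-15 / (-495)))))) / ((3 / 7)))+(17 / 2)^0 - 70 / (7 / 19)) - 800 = -76074 / 77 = -987.97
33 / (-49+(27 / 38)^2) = -47652 / 70027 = -0.68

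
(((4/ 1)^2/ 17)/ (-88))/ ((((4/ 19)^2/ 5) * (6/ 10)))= -9025/ 4488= -2.01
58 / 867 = 0.07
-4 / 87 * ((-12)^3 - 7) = 6940 / 87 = 79.77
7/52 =0.13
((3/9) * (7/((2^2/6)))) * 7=49/2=24.50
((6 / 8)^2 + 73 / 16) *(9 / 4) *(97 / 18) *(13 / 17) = 47.52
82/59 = 1.39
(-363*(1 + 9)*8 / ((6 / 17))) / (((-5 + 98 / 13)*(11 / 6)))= -17680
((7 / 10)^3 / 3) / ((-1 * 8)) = -343 / 24000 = -0.01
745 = 745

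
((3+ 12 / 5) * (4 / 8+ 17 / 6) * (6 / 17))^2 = 11664 / 289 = 40.36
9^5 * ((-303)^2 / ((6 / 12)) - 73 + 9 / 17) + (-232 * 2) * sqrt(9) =184249035762 / 17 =10838178574.24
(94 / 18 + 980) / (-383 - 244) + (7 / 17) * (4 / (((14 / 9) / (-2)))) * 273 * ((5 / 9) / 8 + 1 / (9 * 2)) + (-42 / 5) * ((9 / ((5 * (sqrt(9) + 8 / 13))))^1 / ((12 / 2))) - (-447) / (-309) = -1764255109609 / 23220098550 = -75.98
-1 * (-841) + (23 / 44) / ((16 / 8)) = 74031 / 88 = 841.26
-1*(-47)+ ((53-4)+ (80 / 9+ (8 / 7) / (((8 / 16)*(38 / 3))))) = 125768 / 1197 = 105.07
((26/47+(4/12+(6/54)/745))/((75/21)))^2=3825756050116/62068792640625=0.06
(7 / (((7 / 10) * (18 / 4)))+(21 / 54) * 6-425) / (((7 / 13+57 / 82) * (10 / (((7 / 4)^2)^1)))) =-12353341 / 118350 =-104.38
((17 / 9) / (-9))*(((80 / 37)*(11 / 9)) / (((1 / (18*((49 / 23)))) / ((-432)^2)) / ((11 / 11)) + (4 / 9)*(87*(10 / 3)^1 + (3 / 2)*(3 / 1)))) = -3377848320 / 797150979923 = -0.00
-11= -11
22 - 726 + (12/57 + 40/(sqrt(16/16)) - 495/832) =-664.38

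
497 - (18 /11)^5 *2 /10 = 398322167 /805255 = 494.65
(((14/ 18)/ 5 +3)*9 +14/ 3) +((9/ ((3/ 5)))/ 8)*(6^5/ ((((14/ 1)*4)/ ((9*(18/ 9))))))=495547/ 105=4719.50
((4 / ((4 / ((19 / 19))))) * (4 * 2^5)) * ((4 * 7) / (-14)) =-256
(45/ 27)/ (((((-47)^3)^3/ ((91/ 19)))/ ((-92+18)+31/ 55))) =367549/ 701694806635434909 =0.00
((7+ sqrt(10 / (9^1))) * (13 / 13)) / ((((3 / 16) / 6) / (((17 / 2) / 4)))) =68 * sqrt(10) / 3+ 476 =547.68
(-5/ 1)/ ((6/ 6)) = -5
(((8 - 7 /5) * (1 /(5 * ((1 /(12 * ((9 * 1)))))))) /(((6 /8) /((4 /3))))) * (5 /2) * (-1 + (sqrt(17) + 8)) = 3168 * sqrt(17) /5 + 22176 /5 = 7047.60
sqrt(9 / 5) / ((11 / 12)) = 36 * sqrt(5) / 55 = 1.46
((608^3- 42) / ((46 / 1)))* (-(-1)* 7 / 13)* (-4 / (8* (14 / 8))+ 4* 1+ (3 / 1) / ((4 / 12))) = 10001627315 / 299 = 33450258.58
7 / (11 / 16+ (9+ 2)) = 112 / 187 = 0.60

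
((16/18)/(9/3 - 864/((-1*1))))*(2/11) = 16/85833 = 0.00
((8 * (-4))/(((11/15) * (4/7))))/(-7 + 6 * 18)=-840/1111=-0.76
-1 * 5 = -5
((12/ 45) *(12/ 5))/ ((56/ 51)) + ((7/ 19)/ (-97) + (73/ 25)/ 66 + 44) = 949880599/ 21286650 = 44.62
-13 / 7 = -1.86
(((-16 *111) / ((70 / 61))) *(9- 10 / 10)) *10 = -866688 / 7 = -123812.57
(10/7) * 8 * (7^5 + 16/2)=1345200/7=192171.43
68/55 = 1.24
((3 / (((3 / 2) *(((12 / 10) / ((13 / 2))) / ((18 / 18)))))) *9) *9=1755 / 2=877.50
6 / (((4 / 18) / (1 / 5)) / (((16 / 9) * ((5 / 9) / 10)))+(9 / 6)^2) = 4 / 9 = 0.44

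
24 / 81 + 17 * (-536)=-246016 / 27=-9111.70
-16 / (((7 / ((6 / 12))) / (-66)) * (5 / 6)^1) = 90.51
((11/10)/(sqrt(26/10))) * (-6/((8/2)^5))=-33 * sqrt(65)/66560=-0.00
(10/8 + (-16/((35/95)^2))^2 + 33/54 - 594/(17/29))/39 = 18931439915/57307068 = 330.35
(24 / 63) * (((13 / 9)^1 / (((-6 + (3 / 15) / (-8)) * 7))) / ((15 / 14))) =-1664 / 136647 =-0.01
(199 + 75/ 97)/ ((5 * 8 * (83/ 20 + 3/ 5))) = 9689/ 9215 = 1.05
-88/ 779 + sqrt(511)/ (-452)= -88/ 779-sqrt(511)/ 452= -0.16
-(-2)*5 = 10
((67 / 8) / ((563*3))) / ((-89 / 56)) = -469 / 150321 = -0.00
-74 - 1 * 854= -928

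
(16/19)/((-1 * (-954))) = 8/9063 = 0.00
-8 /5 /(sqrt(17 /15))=-8 * sqrt(255) /85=-1.50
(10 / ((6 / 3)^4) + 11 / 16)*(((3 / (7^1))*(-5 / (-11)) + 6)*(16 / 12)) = 10.84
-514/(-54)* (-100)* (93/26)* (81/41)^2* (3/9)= -96799050/21853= -4429.55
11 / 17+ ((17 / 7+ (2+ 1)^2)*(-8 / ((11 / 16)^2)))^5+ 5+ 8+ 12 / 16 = -8028023020451621104214842147 / 29643260078292476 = -270821191705.92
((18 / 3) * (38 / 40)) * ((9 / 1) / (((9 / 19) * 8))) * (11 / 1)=11913 / 80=148.91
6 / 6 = 1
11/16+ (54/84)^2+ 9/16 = 163/98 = 1.66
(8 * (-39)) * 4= -1248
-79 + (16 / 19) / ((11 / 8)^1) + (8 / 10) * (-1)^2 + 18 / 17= -1359533 / 17765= -76.53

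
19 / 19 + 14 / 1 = 15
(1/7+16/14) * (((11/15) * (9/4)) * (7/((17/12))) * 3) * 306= 48114/5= 9622.80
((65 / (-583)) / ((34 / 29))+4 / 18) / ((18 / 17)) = 22679 / 188892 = 0.12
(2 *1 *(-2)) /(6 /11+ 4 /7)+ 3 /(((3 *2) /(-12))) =-9.58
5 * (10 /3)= 50 /3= 16.67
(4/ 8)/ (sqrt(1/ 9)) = 1.50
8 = 8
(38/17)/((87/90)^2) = 34200/14297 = 2.39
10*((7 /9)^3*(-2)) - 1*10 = -19.41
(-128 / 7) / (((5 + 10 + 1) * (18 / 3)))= -4 / 21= -0.19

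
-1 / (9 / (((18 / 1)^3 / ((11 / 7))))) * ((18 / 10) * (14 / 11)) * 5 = -571536 / 121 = -4723.44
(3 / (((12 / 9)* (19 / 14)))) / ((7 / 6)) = 27 / 19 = 1.42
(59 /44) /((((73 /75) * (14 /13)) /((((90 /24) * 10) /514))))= 4314375 /46227104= 0.09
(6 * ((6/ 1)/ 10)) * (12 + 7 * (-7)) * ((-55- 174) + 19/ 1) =27972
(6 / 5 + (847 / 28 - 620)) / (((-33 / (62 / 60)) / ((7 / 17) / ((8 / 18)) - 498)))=-4111339567 / 448800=-9160.74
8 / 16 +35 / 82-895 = -36657 / 41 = -894.07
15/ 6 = 5/ 2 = 2.50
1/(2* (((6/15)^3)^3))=1953125/1024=1907.35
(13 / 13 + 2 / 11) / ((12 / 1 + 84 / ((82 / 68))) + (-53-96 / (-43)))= 22919 / 599071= 0.04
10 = 10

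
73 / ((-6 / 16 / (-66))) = 12848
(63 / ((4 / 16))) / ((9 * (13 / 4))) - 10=-18 / 13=-1.38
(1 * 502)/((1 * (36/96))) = 4016/3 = 1338.67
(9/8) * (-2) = -9/4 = -2.25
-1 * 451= -451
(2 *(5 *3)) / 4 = 7.50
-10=-10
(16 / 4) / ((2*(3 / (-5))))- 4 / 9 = -34 / 9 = -3.78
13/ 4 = 3.25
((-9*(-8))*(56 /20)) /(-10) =-504 /25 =-20.16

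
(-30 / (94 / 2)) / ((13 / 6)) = -0.29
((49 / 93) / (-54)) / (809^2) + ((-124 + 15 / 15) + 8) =-377982411979 / 3286803582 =-115.00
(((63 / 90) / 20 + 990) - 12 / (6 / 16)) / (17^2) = 663 / 200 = 3.32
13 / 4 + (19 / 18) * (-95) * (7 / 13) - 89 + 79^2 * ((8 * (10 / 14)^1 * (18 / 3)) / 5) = 139740017 / 3276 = 42655.68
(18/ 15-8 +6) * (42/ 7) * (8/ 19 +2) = -1104/ 95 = -11.62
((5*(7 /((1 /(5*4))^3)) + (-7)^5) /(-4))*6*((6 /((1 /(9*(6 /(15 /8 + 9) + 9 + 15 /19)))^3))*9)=-2875108352354551611144 /167284151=-17186973991065.97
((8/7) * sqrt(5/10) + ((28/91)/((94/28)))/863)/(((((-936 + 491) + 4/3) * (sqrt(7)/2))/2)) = -48 * sqrt(14)/65219 - 96 * sqrt(7)/701826983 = -0.00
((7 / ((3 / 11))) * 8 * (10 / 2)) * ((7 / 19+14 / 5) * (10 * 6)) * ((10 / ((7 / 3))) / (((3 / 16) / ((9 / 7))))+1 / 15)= 327679264 / 57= 5748759.02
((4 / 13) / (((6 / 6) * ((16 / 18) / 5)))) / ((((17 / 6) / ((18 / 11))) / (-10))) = -24300 / 2431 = -10.00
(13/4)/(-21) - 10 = -853/84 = -10.15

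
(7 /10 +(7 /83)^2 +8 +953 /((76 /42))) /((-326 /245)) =-8584121497 /21335233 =-402.34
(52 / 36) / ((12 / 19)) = 247 / 108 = 2.29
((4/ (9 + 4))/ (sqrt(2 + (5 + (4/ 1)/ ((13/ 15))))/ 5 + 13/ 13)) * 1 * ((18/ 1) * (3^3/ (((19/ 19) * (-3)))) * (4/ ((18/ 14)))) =-8400/ 29 + 1680 * sqrt(1963)/ 377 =-92.22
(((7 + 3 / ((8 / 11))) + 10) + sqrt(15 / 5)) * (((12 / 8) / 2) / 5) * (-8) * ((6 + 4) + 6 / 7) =-9633 / 35 - 456 * sqrt(3) / 35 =-297.79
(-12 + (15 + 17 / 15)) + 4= 122 / 15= 8.13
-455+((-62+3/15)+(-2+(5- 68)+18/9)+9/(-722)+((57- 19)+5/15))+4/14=-41027873/75810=-541.19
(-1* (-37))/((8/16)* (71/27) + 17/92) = 91908/3725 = 24.67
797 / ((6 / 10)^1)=3985 / 3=1328.33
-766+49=-717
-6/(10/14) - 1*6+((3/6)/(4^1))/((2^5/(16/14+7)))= -128739/8960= -14.37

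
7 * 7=49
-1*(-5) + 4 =9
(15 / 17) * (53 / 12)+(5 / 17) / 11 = 2935 / 748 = 3.92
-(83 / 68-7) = 393 / 68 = 5.78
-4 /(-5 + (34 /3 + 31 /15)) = -10 /21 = -0.48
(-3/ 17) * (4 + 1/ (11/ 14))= -0.93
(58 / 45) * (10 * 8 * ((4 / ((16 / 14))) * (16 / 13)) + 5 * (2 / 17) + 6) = 500192 / 1105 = 452.66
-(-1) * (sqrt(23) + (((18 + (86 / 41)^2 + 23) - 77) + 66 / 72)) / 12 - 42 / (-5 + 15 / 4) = sqrt(23) / 12 + 37572007 / 1210320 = 31.44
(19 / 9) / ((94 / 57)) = 361 / 282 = 1.28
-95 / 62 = -1.53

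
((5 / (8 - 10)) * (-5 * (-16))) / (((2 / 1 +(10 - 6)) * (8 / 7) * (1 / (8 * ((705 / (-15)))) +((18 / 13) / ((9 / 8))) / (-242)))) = 51751700 / 13743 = 3765.68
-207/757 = -0.27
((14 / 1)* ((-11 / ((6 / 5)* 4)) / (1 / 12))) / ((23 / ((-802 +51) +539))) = 81620 / 23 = 3548.70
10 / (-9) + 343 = 3077 / 9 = 341.89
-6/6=-1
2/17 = 0.12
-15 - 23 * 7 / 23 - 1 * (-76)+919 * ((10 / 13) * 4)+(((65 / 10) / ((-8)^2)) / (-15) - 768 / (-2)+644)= 97585751 / 24960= 3909.69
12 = 12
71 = 71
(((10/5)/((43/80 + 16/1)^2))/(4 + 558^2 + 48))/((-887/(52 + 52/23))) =-665600/463341099170061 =-0.00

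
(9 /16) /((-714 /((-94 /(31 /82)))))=5781 /29512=0.20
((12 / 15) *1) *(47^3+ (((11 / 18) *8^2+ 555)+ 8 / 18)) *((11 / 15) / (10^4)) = 5168669 / 843750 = 6.13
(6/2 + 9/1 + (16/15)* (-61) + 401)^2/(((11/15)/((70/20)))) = 190665727/330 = 577774.93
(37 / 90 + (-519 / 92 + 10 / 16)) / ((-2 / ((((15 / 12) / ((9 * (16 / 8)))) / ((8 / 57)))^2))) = 68826455 / 122093568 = 0.56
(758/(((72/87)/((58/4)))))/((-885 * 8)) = -318739/169920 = -1.88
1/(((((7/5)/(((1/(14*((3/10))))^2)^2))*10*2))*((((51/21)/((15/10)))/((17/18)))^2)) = 625/16003008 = 0.00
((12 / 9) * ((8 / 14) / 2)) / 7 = 8 / 147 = 0.05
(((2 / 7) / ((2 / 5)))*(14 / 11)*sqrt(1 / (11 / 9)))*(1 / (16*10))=3*sqrt(11) / 1936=0.01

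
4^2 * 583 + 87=9415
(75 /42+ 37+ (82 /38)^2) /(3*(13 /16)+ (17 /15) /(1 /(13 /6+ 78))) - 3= -33090987 /13057009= -2.53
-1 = -1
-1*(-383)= 383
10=10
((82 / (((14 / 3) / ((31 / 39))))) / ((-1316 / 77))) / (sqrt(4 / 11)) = -13981*sqrt(11) / 34216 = -1.36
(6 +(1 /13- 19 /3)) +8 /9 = 74 /117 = 0.63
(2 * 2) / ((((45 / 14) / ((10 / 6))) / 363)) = 6776 / 9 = 752.89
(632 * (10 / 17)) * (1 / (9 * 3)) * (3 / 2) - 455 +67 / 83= -5505514 / 12699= -433.54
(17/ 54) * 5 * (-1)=-85/ 54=-1.57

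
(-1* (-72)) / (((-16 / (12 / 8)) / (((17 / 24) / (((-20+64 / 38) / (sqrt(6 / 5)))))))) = 969* sqrt(30) / 18560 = 0.29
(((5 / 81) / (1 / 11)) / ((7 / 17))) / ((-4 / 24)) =-9.89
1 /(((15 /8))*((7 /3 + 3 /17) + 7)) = 0.06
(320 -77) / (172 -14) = 243 / 158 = 1.54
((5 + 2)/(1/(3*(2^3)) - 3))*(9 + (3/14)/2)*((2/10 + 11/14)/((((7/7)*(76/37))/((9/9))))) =-390609/37772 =-10.34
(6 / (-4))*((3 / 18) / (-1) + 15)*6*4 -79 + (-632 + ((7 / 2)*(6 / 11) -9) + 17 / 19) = -261500 / 209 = -1251.20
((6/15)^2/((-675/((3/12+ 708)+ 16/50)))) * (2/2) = -7873/46875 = -0.17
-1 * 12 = -12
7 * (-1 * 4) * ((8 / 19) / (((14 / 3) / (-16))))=768 / 19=40.42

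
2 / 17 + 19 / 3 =329 / 51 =6.45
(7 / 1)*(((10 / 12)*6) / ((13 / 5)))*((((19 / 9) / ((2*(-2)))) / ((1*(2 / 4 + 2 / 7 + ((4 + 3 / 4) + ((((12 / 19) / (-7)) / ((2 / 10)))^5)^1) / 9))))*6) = -830235128065350 / 25541389046797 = -32.51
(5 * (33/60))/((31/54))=297/62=4.79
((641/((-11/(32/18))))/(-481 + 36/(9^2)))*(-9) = -92304/47575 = -1.94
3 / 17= 0.18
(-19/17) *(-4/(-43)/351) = -76/256581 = -0.00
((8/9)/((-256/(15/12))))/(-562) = 5/647424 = 0.00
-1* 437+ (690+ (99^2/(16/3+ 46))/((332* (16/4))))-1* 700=-8307951/18592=-446.86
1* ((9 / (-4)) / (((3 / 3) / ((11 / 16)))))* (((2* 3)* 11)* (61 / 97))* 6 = -597861 / 1552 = -385.22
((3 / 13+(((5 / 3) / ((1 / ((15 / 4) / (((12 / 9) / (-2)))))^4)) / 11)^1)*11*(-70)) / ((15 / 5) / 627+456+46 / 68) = -11065361957265 / 43199796224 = -256.14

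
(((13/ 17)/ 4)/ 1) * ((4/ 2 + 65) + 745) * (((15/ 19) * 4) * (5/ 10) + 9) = 1642.23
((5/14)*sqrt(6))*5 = 4.37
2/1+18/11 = 40/11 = 3.64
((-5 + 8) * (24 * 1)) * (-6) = -432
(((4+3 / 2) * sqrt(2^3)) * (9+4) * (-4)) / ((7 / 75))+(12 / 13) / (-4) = -42900 * sqrt(2) / 7 - 3 / 13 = -8667.34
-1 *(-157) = 157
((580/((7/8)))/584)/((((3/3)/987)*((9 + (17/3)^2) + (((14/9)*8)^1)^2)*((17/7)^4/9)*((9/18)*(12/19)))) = 226641350565/48392150921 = 4.68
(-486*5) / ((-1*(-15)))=-162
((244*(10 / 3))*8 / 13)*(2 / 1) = 39040 / 39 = 1001.03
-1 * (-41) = 41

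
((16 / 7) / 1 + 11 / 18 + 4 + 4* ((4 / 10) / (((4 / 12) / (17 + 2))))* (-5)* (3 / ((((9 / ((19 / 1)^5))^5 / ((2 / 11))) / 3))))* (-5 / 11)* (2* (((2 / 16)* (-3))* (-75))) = 49516695706152239633476312668935113375 / 1646568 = 30072669762896059946188870000000.00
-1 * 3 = -3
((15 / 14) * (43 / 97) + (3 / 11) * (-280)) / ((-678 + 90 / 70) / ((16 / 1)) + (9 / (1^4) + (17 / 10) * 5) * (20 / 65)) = 117897000 / 57341647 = 2.06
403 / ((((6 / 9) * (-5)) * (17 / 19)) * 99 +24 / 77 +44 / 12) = -1768767 / 1278449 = -1.38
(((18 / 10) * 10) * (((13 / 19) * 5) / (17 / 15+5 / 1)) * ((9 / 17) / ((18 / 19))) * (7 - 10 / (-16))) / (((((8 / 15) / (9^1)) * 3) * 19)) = 24087375 / 1901824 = 12.67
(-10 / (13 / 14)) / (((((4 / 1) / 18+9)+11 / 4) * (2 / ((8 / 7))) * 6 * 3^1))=-0.03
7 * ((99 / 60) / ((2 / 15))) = 693 / 8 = 86.62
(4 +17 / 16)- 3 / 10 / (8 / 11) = 93 / 20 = 4.65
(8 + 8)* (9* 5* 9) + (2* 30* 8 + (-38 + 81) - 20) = 6983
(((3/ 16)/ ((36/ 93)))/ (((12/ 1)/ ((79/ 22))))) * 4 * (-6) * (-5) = 12245/ 704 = 17.39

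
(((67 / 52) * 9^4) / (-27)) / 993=-5427 / 17212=-0.32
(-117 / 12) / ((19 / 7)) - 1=-349 / 76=-4.59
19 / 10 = 1.90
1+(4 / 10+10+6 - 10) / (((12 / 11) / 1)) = 103 / 15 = 6.87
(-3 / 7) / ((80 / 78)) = -117 / 280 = -0.42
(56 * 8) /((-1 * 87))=-448 /87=-5.15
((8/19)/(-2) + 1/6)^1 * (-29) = 145/114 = 1.27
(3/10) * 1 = 0.30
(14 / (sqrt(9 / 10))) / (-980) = -0.02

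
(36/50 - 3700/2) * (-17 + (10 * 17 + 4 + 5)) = -7489584/25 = -299583.36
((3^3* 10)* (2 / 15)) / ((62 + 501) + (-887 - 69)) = -12 / 131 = -0.09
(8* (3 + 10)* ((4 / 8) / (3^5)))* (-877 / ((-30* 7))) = 22802 / 25515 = 0.89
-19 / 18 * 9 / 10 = -0.95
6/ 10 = 3/ 5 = 0.60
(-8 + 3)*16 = -80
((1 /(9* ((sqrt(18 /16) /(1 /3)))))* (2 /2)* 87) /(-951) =-0.00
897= 897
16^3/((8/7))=3584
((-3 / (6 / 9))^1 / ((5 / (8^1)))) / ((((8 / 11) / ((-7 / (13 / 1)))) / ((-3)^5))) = -168399 / 130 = -1295.38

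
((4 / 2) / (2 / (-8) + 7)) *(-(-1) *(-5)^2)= 7.41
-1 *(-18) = 18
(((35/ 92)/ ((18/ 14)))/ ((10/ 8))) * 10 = 490/ 207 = 2.37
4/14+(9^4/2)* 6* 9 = 1240031/7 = 177147.29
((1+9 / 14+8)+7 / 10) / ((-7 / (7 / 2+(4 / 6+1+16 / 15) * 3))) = -21177 / 1225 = -17.29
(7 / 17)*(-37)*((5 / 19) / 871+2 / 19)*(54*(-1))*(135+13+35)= 4471338186 / 281333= 15893.40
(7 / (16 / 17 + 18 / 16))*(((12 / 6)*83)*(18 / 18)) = 158032 / 281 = 562.39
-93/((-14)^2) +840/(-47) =-169011/9212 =-18.35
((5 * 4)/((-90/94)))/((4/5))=-235/9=-26.11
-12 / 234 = -2 / 39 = -0.05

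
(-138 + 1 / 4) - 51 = -755 / 4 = -188.75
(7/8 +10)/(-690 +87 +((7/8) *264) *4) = 29/856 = 0.03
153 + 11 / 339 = 51878 / 339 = 153.03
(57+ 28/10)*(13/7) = 3887/35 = 111.06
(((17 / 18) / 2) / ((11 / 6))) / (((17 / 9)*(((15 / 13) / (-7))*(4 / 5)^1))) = -91 / 88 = -1.03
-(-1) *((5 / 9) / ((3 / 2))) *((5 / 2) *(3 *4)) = 100 / 9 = 11.11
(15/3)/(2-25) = -5/23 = -0.22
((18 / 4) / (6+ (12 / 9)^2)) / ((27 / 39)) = 117 / 140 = 0.84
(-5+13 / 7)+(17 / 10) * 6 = 247 / 35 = 7.06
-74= -74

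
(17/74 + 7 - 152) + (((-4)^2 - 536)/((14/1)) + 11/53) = -4988545/27454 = -181.71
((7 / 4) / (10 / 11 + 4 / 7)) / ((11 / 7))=343 / 456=0.75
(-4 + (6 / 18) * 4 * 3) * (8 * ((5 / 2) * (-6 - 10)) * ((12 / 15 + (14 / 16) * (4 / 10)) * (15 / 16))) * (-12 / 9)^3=0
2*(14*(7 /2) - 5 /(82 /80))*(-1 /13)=-3618 /533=-6.79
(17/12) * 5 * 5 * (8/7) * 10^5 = 85000000/21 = 4047619.05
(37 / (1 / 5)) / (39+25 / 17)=3145 / 688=4.57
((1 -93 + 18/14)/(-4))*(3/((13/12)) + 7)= 80645/364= 221.55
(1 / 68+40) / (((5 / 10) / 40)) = 54420 / 17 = 3201.18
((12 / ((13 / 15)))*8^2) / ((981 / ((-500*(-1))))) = 640000 / 1417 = 451.66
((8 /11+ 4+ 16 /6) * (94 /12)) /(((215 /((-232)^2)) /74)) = 22838384384 /21285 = 1072980.24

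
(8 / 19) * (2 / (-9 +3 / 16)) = -256 / 2679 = -0.10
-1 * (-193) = 193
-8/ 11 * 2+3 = 17/ 11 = 1.55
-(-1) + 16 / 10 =2.60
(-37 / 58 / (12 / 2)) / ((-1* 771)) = 0.00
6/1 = 6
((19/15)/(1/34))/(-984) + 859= 858.96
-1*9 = -9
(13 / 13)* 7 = 7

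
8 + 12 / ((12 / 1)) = 9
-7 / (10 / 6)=-21 / 5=-4.20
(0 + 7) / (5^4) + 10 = 6257 / 625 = 10.01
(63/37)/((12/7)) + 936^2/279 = 14411469/4588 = 3141.12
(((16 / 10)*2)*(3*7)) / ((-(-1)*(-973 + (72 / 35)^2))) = -82320 / 1186741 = -0.07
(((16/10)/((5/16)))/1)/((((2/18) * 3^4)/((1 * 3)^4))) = 1152/25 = 46.08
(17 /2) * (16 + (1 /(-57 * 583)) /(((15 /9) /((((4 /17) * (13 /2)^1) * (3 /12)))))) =30129427 /221540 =136.00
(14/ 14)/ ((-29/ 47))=-47/ 29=-1.62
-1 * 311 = -311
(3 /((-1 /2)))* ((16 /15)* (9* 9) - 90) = 108 /5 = 21.60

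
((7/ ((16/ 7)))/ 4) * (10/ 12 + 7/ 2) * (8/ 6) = 637/ 144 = 4.42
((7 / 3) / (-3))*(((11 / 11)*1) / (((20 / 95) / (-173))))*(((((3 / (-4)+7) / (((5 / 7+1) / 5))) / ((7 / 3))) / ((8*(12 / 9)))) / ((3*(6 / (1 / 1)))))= 2876125 / 110592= 26.01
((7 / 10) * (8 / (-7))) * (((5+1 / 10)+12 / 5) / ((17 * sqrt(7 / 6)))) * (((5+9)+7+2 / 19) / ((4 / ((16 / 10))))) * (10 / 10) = -4812 * sqrt(42) / 11305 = -2.76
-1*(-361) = 361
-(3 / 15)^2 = -1 / 25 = -0.04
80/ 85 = 16/ 17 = 0.94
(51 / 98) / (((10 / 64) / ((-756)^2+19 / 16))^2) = 341184360273222 / 49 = 6962946128024.94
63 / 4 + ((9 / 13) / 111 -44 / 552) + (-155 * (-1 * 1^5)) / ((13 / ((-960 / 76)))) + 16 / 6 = -111206063 / 840788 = -132.26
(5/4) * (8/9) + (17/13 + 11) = 1570/117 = 13.42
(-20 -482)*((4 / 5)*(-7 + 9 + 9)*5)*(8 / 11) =-16064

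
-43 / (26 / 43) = -1849 / 26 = -71.12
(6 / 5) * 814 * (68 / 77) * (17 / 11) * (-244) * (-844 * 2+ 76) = 201881102592 / 385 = 524366500.24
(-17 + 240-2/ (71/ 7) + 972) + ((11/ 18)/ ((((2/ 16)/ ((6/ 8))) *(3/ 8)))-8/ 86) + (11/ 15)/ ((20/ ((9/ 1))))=3310477241/ 2747700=1204.82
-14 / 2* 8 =-56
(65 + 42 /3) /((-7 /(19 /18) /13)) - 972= -141985 /126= -1126.87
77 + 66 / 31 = 2453 / 31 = 79.13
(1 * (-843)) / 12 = -281 / 4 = -70.25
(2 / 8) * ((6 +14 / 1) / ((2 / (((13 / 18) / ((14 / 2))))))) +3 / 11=0.53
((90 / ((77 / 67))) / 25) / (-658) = -603 / 126665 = -0.00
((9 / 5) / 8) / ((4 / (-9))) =-81 / 160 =-0.51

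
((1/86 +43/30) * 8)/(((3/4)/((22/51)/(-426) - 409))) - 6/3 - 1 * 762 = -148566583292/21019905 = -7067.90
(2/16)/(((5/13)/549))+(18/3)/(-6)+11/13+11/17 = 1581637/8840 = 178.92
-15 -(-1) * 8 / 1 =-7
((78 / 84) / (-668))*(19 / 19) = -13 / 9352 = -0.00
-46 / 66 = -23 / 33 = -0.70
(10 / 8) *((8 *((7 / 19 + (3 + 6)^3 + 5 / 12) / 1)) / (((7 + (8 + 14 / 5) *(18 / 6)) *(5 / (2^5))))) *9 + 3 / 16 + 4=639192221 / 59888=10673.13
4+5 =9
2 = 2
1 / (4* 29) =1 / 116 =0.01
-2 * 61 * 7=-854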